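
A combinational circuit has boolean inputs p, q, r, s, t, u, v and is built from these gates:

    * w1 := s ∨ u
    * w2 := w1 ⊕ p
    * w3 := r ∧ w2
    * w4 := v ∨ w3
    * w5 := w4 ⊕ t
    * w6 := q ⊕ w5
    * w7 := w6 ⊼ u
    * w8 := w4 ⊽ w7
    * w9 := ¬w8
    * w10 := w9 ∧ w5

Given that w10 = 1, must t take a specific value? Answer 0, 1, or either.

Both values of t occur among assignments with w10 = 1:
  t=0: p=0, q=0, r=0, s=0, t=0, u=0, v=1
  t=1: p=0, q=0, r=0, s=0, t=1, u=0, v=0

either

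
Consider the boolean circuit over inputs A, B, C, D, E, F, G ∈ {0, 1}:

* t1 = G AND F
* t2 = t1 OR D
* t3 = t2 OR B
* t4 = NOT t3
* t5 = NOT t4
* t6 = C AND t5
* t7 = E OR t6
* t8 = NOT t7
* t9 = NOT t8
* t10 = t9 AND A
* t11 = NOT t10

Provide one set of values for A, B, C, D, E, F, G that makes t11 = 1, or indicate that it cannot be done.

Check with A=0, B=0, C=0, D=1, E=1, F=1, G=0:
t1 = G AND F = 0 AND 1 = 0
t2 = t1 OR D = 0 OR 1 = 1
t3 = t2 OR B = 1 OR 0 = 1
t4 = NOT t3 = NOT 1 = 0
t5 = NOT t4 = NOT 0 = 1
t6 = C AND t5 = 0 AND 1 = 0
t7 = E OR t6 = 1 OR 0 = 1
t8 = NOT t7 = NOT 1 = 0
t9 = NOT t8 = NOT 0 = 1
t10 = t9 AND A = 1 AND 0 = 0
t11 = NOT t10 = NOT 0 = 1
So t11 = 1 as required.

A=0, B=0, C=0, D=1, E=1, F=1, G=0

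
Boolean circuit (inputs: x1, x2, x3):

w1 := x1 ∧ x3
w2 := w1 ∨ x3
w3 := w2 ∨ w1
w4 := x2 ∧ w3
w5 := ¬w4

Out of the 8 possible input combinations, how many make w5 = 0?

w5 = ¬w4 must be 0, so w4 = 1.
Satisfying assignments:
  x1=0, x2=1, x3=1
  x1=1, x2=1, x3=1

2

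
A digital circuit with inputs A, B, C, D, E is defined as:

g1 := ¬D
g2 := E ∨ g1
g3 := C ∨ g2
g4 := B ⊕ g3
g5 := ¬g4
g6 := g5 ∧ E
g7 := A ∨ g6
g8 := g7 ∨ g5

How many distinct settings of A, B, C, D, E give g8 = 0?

8

g8 = g7 ∨ g5 must be 0, so both g7 = 0 and g5 = 0.
Enumerating the 32 input combinations, 8 give g8 = 0 and 24 give g8 = 1.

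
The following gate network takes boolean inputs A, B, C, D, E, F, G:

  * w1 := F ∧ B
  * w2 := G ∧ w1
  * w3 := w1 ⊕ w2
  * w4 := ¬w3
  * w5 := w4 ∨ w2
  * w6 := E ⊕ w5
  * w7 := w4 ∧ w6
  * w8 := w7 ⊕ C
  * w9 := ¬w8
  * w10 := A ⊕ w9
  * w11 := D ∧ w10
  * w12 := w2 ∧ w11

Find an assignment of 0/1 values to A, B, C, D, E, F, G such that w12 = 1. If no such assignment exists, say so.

w12 = w2 ∧ w11 must be 1, so both w2 = 1 and w11 = 1.
w2 = G ∧ w1 must be 1, so both G = 1 and w1 = 1.
Check with A=1, B=1, C=1, D=1, E=1, F=1, G=1:
w1 = F ∧ B = 1 ∧ 1 = 1
w2 = G ∧ w1 = 1 ∧ 1 = 1
w3 = w1 ⊕ w2 = 1 ⊕ 1 = 0
w4 = ¬w3 = ¬0 = 1
w5 = w4 ∨ w2 = 1 ∨ 1 = 1
w6 = E ⊕ w5 = 1 ⊕ 1 = 0
w7 = w4 ∧ w6 = 1 ∧ 0 = 0
w8 = w7 ⊕ C = 0 ⊕ 1 = 1
w9 = ¬w8 = ¬1 = 0
w10 = A ⊕ w9 = 1 ⊕ 0 = 1
w11 = D ∧ w10 = 1 ∧ 1 = 1
w12 = w2 ∧ w11 = 1 ∧ 1 = 1
So w12 = 1 as required.

A=1, B=1, C=1, D=1, E=1, F=1, G=1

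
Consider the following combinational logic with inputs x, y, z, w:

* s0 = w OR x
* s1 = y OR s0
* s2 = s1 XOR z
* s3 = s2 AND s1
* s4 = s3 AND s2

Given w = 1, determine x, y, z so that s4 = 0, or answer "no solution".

x=0 y=1 z=1

Check with w = 1 and x=0, y=1, z=1:
s0 = w OR x = 1 OR 0 = 1
s1 = y OR s0 = 1 OR 1 = 1
s2 = s1 XOR z = 1 XOR 1 = 0
s3 = s2 AND s1 = 0 AND 1 = 0
s4 = s3 AND s2 = 0 AND 0 = 0
So s4 = 0.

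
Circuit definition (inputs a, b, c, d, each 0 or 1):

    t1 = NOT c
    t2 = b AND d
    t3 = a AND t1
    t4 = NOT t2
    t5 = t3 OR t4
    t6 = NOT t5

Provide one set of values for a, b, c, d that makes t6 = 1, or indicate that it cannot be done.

t6 = NOT t5 must be 1, so t5 = 0.
Check with a=0, b=1, c=0, d=1:
t1 = NOT c = NOT 0 = 1
t2 = b AND d = 1 AND 1 = 1
t3 = a AND t1 = 0 AND 1 = 0
t4 = NOT t2 = NOT 1 = 0
t5 = t3 OR t4 = 0 OR 0 = 0
t6 = NOT t5 = NOT 0 = 1
So t6 = 1 as required.

a=0, b=1, c=0, d=1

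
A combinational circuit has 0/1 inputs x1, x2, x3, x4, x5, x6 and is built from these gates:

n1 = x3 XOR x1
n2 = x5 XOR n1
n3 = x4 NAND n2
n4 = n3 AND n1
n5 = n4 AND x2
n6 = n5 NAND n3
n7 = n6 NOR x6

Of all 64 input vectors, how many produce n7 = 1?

n7 = n6 NOR x6 must be 1, so both n6 = 0 and x6 = 0.
Satisfying assignments:
  x1=0, x2=1, x3=1, x4=0, x5=0, x6=0
  x1=0, x2=1, x3=1, x4=0, x5=1, x6=0
  x1=0, x2=1, x3=1, x4=1, x5=1, x6=0
  x1=1, x2=1, x3=0, x4=0, x5=0, x6=0
  x1=1, x2=1, x3=0, x4=0, x5=1, x6=0
  x1=1, x2=1, x3=0, x4=1, x5=1, x6=0

6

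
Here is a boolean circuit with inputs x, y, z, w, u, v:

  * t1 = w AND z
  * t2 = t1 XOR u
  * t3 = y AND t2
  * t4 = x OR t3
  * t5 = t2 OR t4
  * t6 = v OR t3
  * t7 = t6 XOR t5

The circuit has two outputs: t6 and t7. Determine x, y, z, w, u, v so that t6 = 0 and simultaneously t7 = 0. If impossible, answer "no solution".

Check with x=0, y=1, z=0, w=1, u=0, v=0:
t1 = w AND z = 1 AND 0 = 0
t2 = t1 XOR u = 0 XOR 0 = 0
t3 = y AND t2 = 1 AND 0 = 0
t4 = x OR t3 = 0 OR 0 = 0
t5 = t2 OR t4 = 0 OR 0 = 0
t6 = v OR t3 = 0 OR 0 = 0
t7 = t6 XOR t5 = 0 XOR 0 = 0
So t6 = 0 and t7 = 0.

x=0, y=1, z=0, w=1, u=0, v=0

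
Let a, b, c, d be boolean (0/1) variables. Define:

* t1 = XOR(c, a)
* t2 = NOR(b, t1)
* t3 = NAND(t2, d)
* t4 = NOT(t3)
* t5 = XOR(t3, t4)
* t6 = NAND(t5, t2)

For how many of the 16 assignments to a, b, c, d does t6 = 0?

t6 = NAND(t5, t2) must be 0, so both t5 = 1 and t2 = 1.
Satisfying assignments:
  a=0, b=0, c=0, d=0
  a=0, b=0, c=0, d=1
  a=1, b=0, c=1, d=0
  a=1, b=0, c=1, d=1

4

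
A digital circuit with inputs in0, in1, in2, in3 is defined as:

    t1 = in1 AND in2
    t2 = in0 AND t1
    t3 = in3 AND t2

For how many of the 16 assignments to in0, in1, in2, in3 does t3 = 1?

1

t3 = in3 AND t2 must be 1, so both in3 = 1 and t2 = 1.
t2 = in0 AND t1 must be 1, so both in0 = 1 and t1 = 1.
Satisfying assignments:
  in0=1, in1=1, in2=1, in3=1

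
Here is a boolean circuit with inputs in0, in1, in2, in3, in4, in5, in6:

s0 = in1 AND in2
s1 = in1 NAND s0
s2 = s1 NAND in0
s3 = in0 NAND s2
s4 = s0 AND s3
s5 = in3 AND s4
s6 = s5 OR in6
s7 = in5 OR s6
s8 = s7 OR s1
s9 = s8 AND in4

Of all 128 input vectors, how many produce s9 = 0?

s9 = s8 AND in4 must be 0, so at least one of s8, in4 is 0.
Enumerating the 128 input combinations, 67 give s9 = 0 and 61 give s9 = 1.

67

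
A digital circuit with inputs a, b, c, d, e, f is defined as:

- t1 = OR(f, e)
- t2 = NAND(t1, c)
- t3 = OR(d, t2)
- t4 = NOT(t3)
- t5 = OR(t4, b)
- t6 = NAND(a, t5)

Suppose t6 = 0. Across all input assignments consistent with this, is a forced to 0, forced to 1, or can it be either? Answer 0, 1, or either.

1

t6 = NAND(a, t5) must be 0, so both a = 1 and t5 = 1.
t5 = OR(t4, b) must be 1, so at least one of t4, b is 1.
Every assignment with t6 = 0 has a = 1; there are 19 such assignment(s).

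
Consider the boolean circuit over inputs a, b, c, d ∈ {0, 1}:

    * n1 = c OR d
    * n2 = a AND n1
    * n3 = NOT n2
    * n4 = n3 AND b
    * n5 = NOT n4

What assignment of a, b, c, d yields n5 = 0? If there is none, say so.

Check with a=0 b=1 c=0 d=0:
n1 = c OR d = 0 OR 0 = 0
n2 = a AND n1 = 0 AND 0 = 0
n3 = NOT n2 = NOT 0 = 1
n4 = n3 AND b = 1 AND 1 = 1
n5 = NOT n4 = NOT 1 = 0
So n5 = 0 as required.

a=0 b=1 c=0 d=0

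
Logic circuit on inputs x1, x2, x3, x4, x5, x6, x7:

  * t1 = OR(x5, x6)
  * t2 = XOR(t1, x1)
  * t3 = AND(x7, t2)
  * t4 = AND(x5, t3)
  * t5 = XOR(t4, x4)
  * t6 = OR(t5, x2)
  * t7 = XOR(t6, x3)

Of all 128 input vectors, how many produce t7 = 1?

64

t7 = XOR(t6, x3) must be 1, so t6 and x3 differ.
Enumerating the 128 input combinations, 64 give t7 = 1 and 64 give t7 = 0.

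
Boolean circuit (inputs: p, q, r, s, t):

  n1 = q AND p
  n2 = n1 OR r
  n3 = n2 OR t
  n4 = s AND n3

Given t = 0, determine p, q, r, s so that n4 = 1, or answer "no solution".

p=0, q=1, r=1, s=1

n4 = s AND n3 must be 1, so both s = 1 and n3 = 1.
n3 = n2 OR t must be 1, so at least one of n2, t is 1.
Check with t = 0 and p=0, q=1, r=1, s=1:
n1 = q AND p = 1 AND 0 = 0
n2 = n1 OR r = 0 OR 1 = 1
n3 = n2 OR t = 1 OR 0 = 1
n4 = s AND n3 = 1 AND 1 = 1
So n4 = 1.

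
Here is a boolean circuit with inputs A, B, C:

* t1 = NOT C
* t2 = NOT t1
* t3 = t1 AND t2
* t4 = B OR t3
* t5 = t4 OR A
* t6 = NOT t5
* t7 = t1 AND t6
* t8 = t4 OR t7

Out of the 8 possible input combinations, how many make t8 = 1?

5

t8 = t4 OR t7 must be 1, so at least one of t4, t7 is 1.
Satisfying assignments:
  A=0, B=0, C=0
  A=0, B=1, C=0
  A=0, B=1, C=1
  A=1, B=1, C=0
  A=1, B=1, C=1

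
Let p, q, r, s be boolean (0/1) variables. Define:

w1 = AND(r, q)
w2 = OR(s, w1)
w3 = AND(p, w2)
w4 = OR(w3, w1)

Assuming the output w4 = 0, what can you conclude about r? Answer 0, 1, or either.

either

Both values of r occur among assignments with w4 = 0:
  r=0: p=0, q=0, r=0, s=0
  r=1: p=0, q=0, r=1, s=0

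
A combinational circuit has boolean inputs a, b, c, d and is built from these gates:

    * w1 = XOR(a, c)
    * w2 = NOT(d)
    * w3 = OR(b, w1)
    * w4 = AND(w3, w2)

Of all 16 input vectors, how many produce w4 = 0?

10

w4 = AND(w3, w2) must be 0, so at least one of w3, w2 is 0.
Enumerating the 16 input combinations, 10 give w4 = 0 and 6 give w4 = 1.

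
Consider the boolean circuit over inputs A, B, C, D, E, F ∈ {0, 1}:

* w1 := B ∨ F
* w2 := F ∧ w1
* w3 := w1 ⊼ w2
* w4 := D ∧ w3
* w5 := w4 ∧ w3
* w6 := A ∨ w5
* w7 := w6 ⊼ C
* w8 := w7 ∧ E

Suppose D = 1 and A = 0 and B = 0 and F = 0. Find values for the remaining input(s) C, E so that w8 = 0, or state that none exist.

w8 = w7 ∧ E must be 0, so at least one of w7, E is 0.
Check with D = 1 and A = 0 and B = 0 and F = 0 and C=1, E=1:
w1 = B ∨ F = 0 ∨ 0 = 0
w2 = F ∧ w1 = 0 ∧ 0 = 0
w3 = w1 ⊼ w2 = 0 ⊼ 0 = 1
w4 = D ∧ w3 = 1 ∧ 1 = 1
w5 = w4 ∧ w3 = 1 ∧ 1 = 1
w6 = A ∨ w5 = 0 ∨ 1 = 1
w7 = w6 ⊼ C = 1 ⊼ 1 = 0
w8 = w7 ∧ E = 0 ∧ 1 = 0
So w8 = 0.

C=1, E=1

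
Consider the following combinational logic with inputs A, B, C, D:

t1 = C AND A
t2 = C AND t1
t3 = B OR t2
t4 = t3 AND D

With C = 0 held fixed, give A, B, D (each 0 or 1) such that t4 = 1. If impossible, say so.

t4 = t3 AND D must be 1, so both t3 = 1 and D = 1.
t3 = B OR t2 must be 1, so at least one of B, t2 is 1.
Check with C = 0 and A=0, B=1, D=1:
t1 = C AND A = 0 AND 0 = 0
t2 = C AND t1 = 0 AND 0 = 0
t3 = B OR t2 = 1 OR 0 = 1
t4 = t3 AND D = 1 AND 1 = 1
So t4 = 1.

A=0 B=1 D=1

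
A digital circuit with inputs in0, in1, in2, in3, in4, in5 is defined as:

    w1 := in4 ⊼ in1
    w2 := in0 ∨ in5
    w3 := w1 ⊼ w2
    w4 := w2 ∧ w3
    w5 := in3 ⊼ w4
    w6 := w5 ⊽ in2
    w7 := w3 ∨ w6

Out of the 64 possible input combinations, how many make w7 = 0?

w7 = w3 ∨ w6 must be 0, so both w3 = 0 and w6 = 0.
Enumerating the 64 input combinations, 36 give w7 = 0 and 28 give w7 = 1.

36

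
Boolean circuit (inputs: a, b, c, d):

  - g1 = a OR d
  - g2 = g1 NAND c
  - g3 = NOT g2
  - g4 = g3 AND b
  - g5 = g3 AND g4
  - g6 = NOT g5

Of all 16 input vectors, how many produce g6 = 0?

3

g6 = NOT g5 must be 0, so g5 = 1.
Enumerating the 16 input combinations, 3 give g6 = 0 and 13 give g6 = 1.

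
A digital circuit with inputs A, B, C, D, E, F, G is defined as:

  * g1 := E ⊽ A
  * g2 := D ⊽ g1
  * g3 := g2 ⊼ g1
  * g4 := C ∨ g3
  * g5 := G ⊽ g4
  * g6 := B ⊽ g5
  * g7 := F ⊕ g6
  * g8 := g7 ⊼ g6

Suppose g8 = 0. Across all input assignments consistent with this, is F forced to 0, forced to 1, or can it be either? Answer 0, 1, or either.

g8 = g7 ⊼ g6 must be 0, so both g7 = 1 and g6 = 1.
g7 = F ⊕ g6 must be 1, so F and g6 differ.
Every assignment with g8 = 0 has F = 0; there are 32 such assignment(s).

0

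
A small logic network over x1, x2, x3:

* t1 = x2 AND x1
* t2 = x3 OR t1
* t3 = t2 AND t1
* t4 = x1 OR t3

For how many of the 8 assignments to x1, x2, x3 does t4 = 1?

t4 = x1 OR t3 must be 1, so at least one of x1, t3 is 1.
Enumerating the 8 input combinations, 4 give t4 = 1 and 4 give t4 = 0.

4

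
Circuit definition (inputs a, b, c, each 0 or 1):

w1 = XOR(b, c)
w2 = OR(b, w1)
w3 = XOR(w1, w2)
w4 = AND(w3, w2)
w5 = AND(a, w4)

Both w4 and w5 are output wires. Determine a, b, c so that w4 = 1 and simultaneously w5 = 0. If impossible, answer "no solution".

a=0, b=1, c=1

Check with a=0, b=1, c=1:
w1 = XOR(b, c) = XOR(1, 1) = 0
w2 = OR(b, w1) = OR(1, 0) = 1
w3 = XOR(w1, w2) = XOR(0, 1) = 1
w4 = AND(w3, w2) = AND(1, 1) = 1
w5 = AND(a, w4) = AND(0, 1) = 0
So w4 = 1 and w5 = 0.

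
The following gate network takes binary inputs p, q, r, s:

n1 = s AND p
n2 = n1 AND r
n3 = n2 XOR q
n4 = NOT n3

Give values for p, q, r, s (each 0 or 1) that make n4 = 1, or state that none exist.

p=1, q=0, r=0, s=0

n4 = NOT n3 must be 1, so n3 = 0.
n3 = n2 XOR q must be 0, so n2 and q are equal.
Check with p=1, q=0, r=0, s=0:
n1 = s AND p = 0 AND 1 = 0
n2 = n1 AND r = 0 AND 0 = 0
n3 = n2 XOR q = 0 XOR 0 = 0
n4 = NOT n3 = NOT 0 = 1
So n4 = 1 as required.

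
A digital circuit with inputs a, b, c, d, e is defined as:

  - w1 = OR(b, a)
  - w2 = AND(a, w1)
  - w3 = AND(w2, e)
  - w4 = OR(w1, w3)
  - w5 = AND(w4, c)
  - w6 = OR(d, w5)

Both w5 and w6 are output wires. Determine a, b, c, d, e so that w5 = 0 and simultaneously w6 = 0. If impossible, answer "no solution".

Check with a=0, b=0, c=0, d=0, e=0:
w1 = OR(b, a) = OR(0, 0) = 0
w2 = AND(a, w1) = AND(0, 0) = 0
w3 = AND(w2, e) = AND(0, 0) = 0
w4 = OR(w1, w3) = OR(0, 0) = 0
w5 = AND(w4, c) = AND(0, 0) = 0
w6 = OR(d, w5) = OR(0, 0) = 0
So w5 = 0 and w6 = 0.

a=0, b=0, c=0, d=0, e=0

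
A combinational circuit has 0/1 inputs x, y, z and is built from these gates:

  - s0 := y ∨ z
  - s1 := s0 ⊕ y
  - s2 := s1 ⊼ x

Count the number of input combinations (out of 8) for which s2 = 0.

1

s2 = s1 ⊼ x must be 0, so both s1 = 1 and x = 1.
Satisfying assignments:
  x=1, y=0, z=1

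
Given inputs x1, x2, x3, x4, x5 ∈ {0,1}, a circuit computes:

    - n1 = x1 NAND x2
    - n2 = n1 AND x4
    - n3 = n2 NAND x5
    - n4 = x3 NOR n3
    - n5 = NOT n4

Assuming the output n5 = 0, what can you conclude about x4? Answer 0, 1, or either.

n5 = NOT n4 must be 0, so n4 = 1.
n4 = x3 NOR n3 must be 1, so both x3 = 0 and n3 = 0.
n3 = n2 NAND x5 must be 0, so both n2 = 1 and x5 = 1.
Every assignment with n5 = 0 has x4 = 1; there are 3 such assignment(s).
  x1=0, x2=0, x3=0, x4=1, x5=1
  x1=0, x2=1, x3=0, x4=1, x5=1
  x1=1, x2=0, x3=0, x4=1, x5=1

1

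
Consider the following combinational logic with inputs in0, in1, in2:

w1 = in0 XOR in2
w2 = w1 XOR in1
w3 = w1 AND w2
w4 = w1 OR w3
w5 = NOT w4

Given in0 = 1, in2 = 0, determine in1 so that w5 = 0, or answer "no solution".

in1=0

w5 = NOT w4 must be 0, so w4 = 1.
w4 = w1 OR w3 must be 1, so at least one of w1, w3 is 1.
Check with in0 = 1, in2 = 0 and in1=0:
w1 = in0 XOR in2 = 1 XOR 0 = 1
w2 = w1 XOR in1 = 1 XOR 0 = 1
w3 = w1 AND w2 = 1 AND 1 = 1
w4 = w1 OR w3 = 1 OR 1 = 1
w5 = NOT w4 = NOT 1 = 0
So w5 = 0.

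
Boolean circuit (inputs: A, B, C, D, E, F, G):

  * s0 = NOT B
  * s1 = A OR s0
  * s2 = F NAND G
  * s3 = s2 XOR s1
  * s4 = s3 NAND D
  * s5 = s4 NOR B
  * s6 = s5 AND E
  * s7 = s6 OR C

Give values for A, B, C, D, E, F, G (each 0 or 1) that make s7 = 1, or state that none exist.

Check with A=0, B=0, C=1, D=1, E=1, F=0, G=1:
s0 = NOT B = NOT 0 = 1
s1 = A OR s0 = 0 OR 1 = 1
s2 = F NAND G = 0 NAND 1 = 1
s3 = s2 XOR s1 = 1 XOR 1 = 0
s4 = s3 NAND D = 0 NAND 1 = 1
s5 = s4 NOR B = 1 NOR 0 = 0
s6 = s5 AND E = 0 AND 1 = 0
s7 = s6 OR C = 0 OR 1 = 1
So s7 = 1 as required.

A=0, B=0, C=1, D=1, E=1, F=0, G=1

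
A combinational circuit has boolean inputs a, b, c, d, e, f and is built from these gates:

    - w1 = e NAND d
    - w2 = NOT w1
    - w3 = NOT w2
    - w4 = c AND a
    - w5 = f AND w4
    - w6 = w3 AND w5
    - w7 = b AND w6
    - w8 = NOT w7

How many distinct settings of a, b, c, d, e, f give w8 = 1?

w8 = NOT w7 must be 1, so w7 = 0.
w7 = b AND w6 must be 0, so at least one of b, w6 is 0.
Enumerating the 64 input combinations, 61 give w8 = 1 and 3 give w8 = 0.

61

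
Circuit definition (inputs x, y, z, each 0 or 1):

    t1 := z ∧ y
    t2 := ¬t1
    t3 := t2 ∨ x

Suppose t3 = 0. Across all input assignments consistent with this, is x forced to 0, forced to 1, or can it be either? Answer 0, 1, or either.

t3 = t2 ∨ x must be 0, so both t2 = 0 and x = 0.
t2 = ¬t1 must be 0, so t1 = 1.
t1 = z ∧ y must be 1, so both z = 1 and y = 1.
Every assignment with t3 = 0 has x = 0; there are 1 such assignment(s).
  x=0, y=1, z=1

0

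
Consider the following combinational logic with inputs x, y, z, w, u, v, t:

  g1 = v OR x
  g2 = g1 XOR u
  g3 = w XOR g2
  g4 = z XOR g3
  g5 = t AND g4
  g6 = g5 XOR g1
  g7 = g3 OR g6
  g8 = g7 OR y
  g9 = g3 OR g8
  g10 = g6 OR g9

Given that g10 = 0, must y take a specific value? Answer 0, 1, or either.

g10 = g6 OR g9 must be 0, so both g6 = 0 and g9 = 0.
g6 = g5 XOR g1 must be 0, so g5 and g1 are equal.
Every assignment with g10 = 0 has y = 0; there are 12 such assignment(s).

0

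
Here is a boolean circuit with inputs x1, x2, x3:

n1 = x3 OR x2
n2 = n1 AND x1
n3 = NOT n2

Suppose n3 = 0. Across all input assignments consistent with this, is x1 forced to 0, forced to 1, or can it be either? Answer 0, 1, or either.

n3 = NOT n2 must be 0, so n2 = 1.
n2 = n1 AND x1 must be 1, so both n1 = 1 and x1 = 1.
n1 = x3 OR x2 must be 1, so at least one of x3, x2 is 1.
Every assignment with n3 = 0 has x1 = 1; there are 3 such assignment(s).
  x1=1, x2=0, x3=1
  x1=1, x2=1, x3=0
  x1=1, x2=1, x3=1

1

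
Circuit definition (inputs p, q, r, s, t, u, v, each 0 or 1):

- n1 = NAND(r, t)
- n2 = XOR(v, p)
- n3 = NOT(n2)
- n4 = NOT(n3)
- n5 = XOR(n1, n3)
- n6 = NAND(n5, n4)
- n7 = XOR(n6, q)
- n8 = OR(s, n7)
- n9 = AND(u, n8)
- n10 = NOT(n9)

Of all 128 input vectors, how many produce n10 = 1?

n10 = NOT(n9) must be 1, so n9 = 0.
n9 = AND(u, n8) must be 0, so at least one of u, n8 is 0.
Enumerating the 128 input combinations, 80 give n10 = 1 and 48 give n10 = 0.

80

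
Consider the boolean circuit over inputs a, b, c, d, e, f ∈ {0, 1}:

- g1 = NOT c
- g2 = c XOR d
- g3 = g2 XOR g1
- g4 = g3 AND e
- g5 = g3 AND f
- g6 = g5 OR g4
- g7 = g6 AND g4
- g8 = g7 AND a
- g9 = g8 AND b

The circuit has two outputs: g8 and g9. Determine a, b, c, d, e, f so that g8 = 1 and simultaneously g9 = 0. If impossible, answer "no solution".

a=1, b=0, c=0, d=0, e=1, f=1

Check with a=1, b=0, c=0, d=0, e=1, f=1:
g1 = NOT c = NOT 0 = 1
g2 = c XOR d = 0 XOR 0 = 0
g3 = g2 XOR g1 = 0 XOR 1 = 1
g4 = g3 AND e = 1 AND 1 = 1
g5 = g3 AND f = 1 AND 1 = 1
g6 = g5 OR g4 = 1 OR 1 = 1
g7 = g6 AND g4 = 1 AND 1 = 1
g8 = g7 AND a = 1 AND 1 = 1
g9 = g8 AND b = 1 AND 0 = 0
So g8 = 1 and g9 = 0.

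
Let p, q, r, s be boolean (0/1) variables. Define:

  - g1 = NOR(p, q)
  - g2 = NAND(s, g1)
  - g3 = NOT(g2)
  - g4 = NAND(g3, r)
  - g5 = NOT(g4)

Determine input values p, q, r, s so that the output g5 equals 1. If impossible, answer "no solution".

Check with p=0, q=0, r=1, s=1:
g1 = NOR(p, q) = NOR(0, 0) = 1
g2 = NAND(s, g1) = NAND(1, 1) = 0
g3 = NOT(g2) = NOT 0 = 1
g4 = NAND(g3, r) = NAND(1, 1) = 0
g5 = NOT(g4) = NOT 0 = 1
So g5 = 1 as required.

p=0, q=0, r=1, s=1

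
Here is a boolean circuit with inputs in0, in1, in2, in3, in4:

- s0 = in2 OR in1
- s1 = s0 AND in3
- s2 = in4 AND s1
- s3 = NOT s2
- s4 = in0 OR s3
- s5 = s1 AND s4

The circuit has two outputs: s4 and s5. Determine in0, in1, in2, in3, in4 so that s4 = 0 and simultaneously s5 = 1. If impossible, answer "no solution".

no solution exists

Across all 32 input combinations, none give both s4 = 0 and s5 = 1.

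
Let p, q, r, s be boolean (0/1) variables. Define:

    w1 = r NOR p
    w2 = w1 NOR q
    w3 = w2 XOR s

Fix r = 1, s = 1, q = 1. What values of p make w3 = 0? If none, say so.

With r = 1, s = 1, q = 1 fixed, none of the 2 settings of p give w3 = 0.
For example, with p=0:
w1 = r NOR p = 1 NOR 0 = 0
w2 = w1 NOR q = 0 NOR 1 = 0
w3 = w2 XOR s = 0 XOR 1 = 1
giving w3 = 1 ≠ 0.

no solution exists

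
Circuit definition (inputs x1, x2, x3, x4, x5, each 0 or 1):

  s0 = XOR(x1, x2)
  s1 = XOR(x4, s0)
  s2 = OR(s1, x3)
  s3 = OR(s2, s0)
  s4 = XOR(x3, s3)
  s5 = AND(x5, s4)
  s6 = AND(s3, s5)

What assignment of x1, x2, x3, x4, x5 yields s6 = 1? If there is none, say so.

x1=0, x2=0, x3=0, x4=1, x5=1

Check with x1=0, x2=0, x3=0, x4=1, x5=1:
s0 = XOR(x1, x2) = XOR(0, 0) = 0
s1 = XOR(x4, s0) = XOR(1, 0) = 1
s2 = OR(s1, x3) = OR(1, 0) = 1
s3 = OR(s2, s0) = OR(1, 0) = 1
s4 = XOR(x3, s3) = XOR(0, 1) = 1
s5 = AND(x5, s4) = AND(1, 1) = 1
s6 = AND(s3, s5) = AND(1, 1) = 1
So s6 = 1 as required.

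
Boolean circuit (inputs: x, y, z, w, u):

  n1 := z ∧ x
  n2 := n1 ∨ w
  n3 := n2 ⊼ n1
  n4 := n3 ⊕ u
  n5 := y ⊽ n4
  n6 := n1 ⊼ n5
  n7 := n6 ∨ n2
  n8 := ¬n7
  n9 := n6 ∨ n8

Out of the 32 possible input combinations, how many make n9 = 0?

2

n9 = n6 ∨ n8 must be 0, so both n6 = 0 and n8 = 0.
n6 = n1 ⊼ n5 must be 0, so both n1 = 1 and n5 = 1.
Satisfying assignments:
  x=1, y=0, z=1, w=0, u=0
  x=1, y=0, z=1, w=1, u=0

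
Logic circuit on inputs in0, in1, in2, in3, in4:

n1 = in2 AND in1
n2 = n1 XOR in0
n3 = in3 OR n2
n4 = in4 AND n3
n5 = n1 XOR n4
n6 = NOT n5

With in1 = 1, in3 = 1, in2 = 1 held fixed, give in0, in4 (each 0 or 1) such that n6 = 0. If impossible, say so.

in0=0, in4=0

n6 = NOT n5 must be 0, so n5 = 1.
n5 = n1 XOR n4 must be 1, so n1 and n4 differ.
Check with in1 = 1, in3 = 1, in2 = 1 and in0=0, in4=0:
n1 = in2 AND in1 = 1 AND 1 = 1
n2 = n1 XOR in0 = 1 XOR 0 = 1
n3 = in3 OR n2 = 1 OR 1 = 1
n4 = in4 AND n3 = 0 AND 1 = 0
n5 = n1 XOR n4 = 1 XOR 0 = 1
n6 = NOT n5 = NOT 1 = 0
So n6 = 0.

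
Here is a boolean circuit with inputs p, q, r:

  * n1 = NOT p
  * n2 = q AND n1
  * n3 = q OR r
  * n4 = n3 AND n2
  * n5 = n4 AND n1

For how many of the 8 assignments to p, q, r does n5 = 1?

n5 = n4 AND n1 must be 1, so both n4 = 1 and n1 = 1.
Satisfying assignments:
  p=0, q=1, r=0
  p=0, q=1, r=1

2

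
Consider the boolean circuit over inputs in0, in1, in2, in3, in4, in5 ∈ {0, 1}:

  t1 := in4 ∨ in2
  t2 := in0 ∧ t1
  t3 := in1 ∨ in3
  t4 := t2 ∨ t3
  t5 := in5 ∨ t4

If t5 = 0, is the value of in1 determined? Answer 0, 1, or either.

0

t5 = in5 ∨ t4 must be 0, so both in5 = 0 and t4 = 0.
t4 = t2 ∨ t3 must be 0, so both t2 = 0 and t3 = 0.
Every assignment with t5 = 0 has in1 = 0; there are 5 such assignment(s).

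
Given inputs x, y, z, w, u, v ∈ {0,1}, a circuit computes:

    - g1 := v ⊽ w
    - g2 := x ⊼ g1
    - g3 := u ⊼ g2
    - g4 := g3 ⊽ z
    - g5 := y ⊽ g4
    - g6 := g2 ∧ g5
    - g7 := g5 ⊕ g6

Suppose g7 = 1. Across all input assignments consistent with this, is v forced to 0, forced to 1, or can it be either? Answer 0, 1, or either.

0

g7 = g5 ⊕ g6 must be 1, so g5 and g6 differ.
Every assignment with g7 = 1 has v = 0; there are 4 such assignment(s).
  x=1, y=0, z=0, w=0, u=0, v=0
  x=1, y=0, z=0, w=0, u=1, v=0
  x=1, y=0, z=1, w=0, u=0, v=0
  x=1, y=0, z=1, w=0, u=1, v=0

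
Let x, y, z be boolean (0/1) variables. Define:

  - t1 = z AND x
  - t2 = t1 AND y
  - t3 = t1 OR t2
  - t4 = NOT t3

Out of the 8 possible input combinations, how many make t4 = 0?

2

t4 = NOT t3 must be 0, so t3 = 1.
t3 = t1 OR t2 must be 1, so at least one of t1, t2 is 1.
Satisfying assignments:
  x=1, y=0, z=1
  x=1, y=1, z=1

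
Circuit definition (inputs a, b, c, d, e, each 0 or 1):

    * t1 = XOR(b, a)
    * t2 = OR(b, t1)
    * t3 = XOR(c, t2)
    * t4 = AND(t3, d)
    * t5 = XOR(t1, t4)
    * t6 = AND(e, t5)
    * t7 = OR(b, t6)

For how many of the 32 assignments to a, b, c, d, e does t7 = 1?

t7 = OR(b, t6) must be 1, so at least one of b, t6 is 1.
Enumerating the 32 input combinations, 20 give t7 = 1 and 12 give t7 = 0.

20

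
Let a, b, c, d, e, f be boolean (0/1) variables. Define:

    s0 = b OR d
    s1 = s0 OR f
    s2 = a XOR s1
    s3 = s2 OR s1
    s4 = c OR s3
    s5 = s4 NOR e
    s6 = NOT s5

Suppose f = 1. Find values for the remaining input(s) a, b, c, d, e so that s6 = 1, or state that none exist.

s6 = NOT s5 must be 1, so s5 = 0.
s5 = s4 NOR e must be 0, so at least one of s4, e is 1.
Check with f = 1 and a=1, b=1, c=1, d=1, e=0:
s0 = b OR d = 1 OR 1 = 1
s1 = s0 OR f = 1 OR 1 = 1
s2 = a XOR s1 = 1 XOR 1 = 0
s3 = s2 OR s1 = 0 OR 1 = 1
s4 = c OR s3 = 1 OR 1 = 1
s5 = s4 NOR e = 1 NOR 0 = 0
s6 = NOT s5 = NOT 0 = 1
So s6 = 1.

a=1, b=1, c=1, d=1, e=0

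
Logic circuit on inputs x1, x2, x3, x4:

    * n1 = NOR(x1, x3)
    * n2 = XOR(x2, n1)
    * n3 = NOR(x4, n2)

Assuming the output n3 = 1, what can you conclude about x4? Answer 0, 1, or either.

0

n3 = NOR(x4, n2) must be 1, so both x4 = 0 and n2 = 0.
Every assignment with n3 = 1 has x4 = 0; there are 4 such assignment(s).
  x1=0, x2=0, x3=1, x4=0
  x1=0, x2=1, x3=0, x4=0
  x1=1, x2=0, x3=0, x4=0
  x1=1, x2=0, x3=1, x4=0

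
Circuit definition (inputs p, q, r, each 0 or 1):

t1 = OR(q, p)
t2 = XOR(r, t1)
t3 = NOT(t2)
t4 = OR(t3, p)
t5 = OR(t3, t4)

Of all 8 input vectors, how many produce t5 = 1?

6

t5 = OR(t3, t4) must be 1, so at least one of t3, t4 is 1.
Enumerating the 8 input combinations, 6 give t5 = 1 and 2 give t5 = 0.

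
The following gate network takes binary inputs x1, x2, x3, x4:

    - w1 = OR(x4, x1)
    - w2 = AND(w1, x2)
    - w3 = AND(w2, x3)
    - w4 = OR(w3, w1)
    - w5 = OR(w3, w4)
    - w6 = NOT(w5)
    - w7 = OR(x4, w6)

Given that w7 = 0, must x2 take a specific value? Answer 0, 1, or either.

Both values of x2 occur among assignments with w7 = 0:
  x2=0: x1=1, x2=0, x3=0, x4=0
  x2=1: x1=1, x2=1, x3=0, x4=0

either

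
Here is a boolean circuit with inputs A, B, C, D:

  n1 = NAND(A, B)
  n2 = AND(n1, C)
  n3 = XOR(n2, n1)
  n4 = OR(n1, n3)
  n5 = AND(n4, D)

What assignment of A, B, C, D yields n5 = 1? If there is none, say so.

Check with A=0, B=1, C=1, D=1:
n1 = NAND(A, B) = NAND(0, 1) = 1
n2 = AND(n1, C) = AND(1, 1) = 1
n3 = XOR(n2, n1) = XOR(1, 1) = 0
n4 = OR(n1, n3) = OR(1, 0) = 1
n5 = AND(n4, D) = AND(1, 1) = 1
So n5 = 1 as required.

A=0, B=1, C=1, D=1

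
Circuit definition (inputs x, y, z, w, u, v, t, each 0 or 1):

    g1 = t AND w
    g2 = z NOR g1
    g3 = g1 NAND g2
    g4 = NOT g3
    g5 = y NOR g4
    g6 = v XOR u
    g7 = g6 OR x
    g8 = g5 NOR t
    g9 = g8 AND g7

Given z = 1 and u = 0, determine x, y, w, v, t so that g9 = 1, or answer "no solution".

Check with z = 1 and u = 0 and x=1, y=1, w=0, v=1, t=0:
g1 = t AND w = 0 AND 0 = 0
g2 = z NOR g1 = 1 NOR 0 = 0
g3 = g1 NAND g2 = 0 NAND 0 = 1
g4 = NOT g3 = NOT 1 = 0
g5 = y NOR g4 = 1 NOR 0 = 0
g6 = v XOR u = 1 XOR 0 = 1
g7 = g6 OR x = 1 OR 1 = 1
g8 = g5 NOR t = 0 NOR 0 = 1
g9 = g8 AND g7 = 1 AND 1 = 1
So g9 = 1.

x=1, y=1, w=0, v=1, t=0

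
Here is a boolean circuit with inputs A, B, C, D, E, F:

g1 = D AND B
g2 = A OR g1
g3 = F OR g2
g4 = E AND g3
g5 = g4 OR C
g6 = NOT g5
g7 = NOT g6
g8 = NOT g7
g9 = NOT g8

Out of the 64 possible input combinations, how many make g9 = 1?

45

g9 = NOT g8 must be 1, so g8 = 0.
g8 = NOT g7 must be 0, so g7 = 1.
Enumerating the 64 input combinations, 45 give g9 = 1 and 19 give g9 = 0.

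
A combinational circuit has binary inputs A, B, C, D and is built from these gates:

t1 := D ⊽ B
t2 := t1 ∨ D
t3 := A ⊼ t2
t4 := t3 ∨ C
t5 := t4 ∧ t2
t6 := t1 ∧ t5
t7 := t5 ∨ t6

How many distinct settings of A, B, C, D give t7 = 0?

7

t7 = t5 ∨ t6 must be 0, so both t5 = 0 and t6 = 0.
Enumerating the 16 input combinations, 7 give t7 = 0 and 9 give t7 = 1.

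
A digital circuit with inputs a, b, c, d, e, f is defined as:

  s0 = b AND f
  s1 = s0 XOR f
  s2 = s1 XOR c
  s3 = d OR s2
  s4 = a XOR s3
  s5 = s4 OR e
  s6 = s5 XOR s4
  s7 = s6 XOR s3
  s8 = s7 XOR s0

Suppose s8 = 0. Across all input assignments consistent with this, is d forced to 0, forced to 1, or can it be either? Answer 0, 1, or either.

either

Both values of d occur among assignments with s8 = 0:
  d=0: a=0, b=0, c=0, d=0, e=0, f=0
  d=1: a=0, b=1, c=0, d=1, e=0, f=1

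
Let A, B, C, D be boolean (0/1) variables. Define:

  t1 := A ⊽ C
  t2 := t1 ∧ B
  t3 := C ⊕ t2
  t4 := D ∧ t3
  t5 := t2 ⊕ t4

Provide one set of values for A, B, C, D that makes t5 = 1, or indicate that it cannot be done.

t5 = t2 ⊕ t4 must be 1, so t2 and t4 differ.
Check with A=1, B=1, C=1, D=1:
t1 = A ⊽ C = 1 ⊽ 1 = 0
t2 = t1 ∧ B = 0 ∧ 1 = 0
t3 = C ⊕ t2 = 1 ⊕ 0 = 1
t4 = D ∧ t3 = 1 ∧ 1 = 1
t5 = t2 ⊕ t4 = 0 ⊕ 1 = 1
So t5 = 1 as required.

A=1, B=1, C=1, D=1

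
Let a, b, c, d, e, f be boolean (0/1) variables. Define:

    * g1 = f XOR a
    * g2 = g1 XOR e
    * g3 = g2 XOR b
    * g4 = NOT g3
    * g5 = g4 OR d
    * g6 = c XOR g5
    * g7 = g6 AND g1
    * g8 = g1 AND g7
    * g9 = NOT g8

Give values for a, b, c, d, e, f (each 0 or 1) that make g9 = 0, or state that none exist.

a=1, b=0, c=0, d=0, e=1, f=0

Check with a=1, b=0, c=0, d=0, e=1, f=0:
g1 = f XOR a = 0 XOR 1 = 1
g2 = g1 XOR e = 1 XOR 1 = 0
g3 = g2 XOR b = 0 XOR 0 = 0
g4 = NOT g3 = NOT 0 = 1
g5 = g4 OR d = 1 OR 0 = 1
g6 = c XOR g5 = 0 XOR 1 = 1
g7 = g6 AND g1 = 1 AND 1 = 1
g8 = g1 AND g7 = 1 AND 1 = 1
g9 = NOT g8 = NOT 1 = 0
So g9 = 0 as required.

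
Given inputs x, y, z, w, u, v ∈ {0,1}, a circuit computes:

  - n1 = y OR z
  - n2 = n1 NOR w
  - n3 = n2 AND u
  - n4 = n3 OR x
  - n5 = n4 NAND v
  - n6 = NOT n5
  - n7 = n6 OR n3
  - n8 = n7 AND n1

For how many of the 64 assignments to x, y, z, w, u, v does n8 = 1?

n8 = n7 AND n1 must be 1, so both n7 = 1 and n1 = 1.
Enumerating the 64 input combinations, 12 give n8 = 1 and 52 give n8 = 0.

12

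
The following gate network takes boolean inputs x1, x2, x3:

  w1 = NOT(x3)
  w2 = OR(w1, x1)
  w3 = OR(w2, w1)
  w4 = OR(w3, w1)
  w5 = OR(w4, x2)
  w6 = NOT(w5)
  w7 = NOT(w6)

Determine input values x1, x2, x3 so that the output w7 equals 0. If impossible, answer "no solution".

Check with x1=0 x2=0 x3=1:
w1 = NOT(x3) = NOT 1 = 0
w2 = OR(w1, x1) = OR(0, 0) = 0
w3 = OR(w2, w1) = OR(0, 0) = 0
w4 = OR(w3, w1) = OR(0, 0) = 0
w5 = OR(w4, x2) = OR(0, 0) = 0
w6 = NOT(w5) = NOT 0 = 1
w7 = NOT(w6) = NOT 1 = 0
So w7 = 0 as required.

x1=0 x2=0 x3=1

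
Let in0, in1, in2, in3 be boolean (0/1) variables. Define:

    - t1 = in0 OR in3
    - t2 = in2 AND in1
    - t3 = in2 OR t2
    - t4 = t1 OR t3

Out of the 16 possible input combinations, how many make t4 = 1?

14

t4 = t1 OR t3 must be 1, so at least one of t1, t3 is 1.
Enumerating the 16 input combinations, 14 give t4 = 1 and 2 give t4 = 0.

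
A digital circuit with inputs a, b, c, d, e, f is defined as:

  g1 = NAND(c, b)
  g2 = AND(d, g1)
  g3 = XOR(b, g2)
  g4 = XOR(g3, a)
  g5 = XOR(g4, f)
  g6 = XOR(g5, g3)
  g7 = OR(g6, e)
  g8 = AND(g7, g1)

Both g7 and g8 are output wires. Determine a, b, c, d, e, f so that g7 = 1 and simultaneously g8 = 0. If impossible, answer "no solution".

Check with a=0, b=1, c=1, d=1, e=1, f=0:
g1 = NAND(c, b) = NAND(1, 1) = 0
g2 = AND(d, g1) = AND(1, 0) = 0
g3 = XOR(b, g2) = XOR(1, 0) = 1
g4 = XOR(g3, a) = XOR(1, 0) = 1
g5 = XOR(g4, f) = XOR(1, 0) = 1
g6 = XOR(g5, g3) = XOR(1, 1) = 0
g7 = OR(g6, e) = OR(0, 1) = 1
g8 = AND(g7, g1) = AND(1, 0) = 0
So g7 = 1 and g8 = 0.

a=0, b=1, c=1, d=1, e=1, f=0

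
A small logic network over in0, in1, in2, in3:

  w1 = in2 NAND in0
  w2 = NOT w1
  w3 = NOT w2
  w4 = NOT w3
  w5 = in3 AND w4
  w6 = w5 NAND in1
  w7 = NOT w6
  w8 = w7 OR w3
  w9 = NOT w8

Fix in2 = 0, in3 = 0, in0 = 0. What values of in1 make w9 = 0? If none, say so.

Check with in2 = 0, in3 = 0, in0 = 0 and in1=1:
w1 = in2 NAND in0 = 0 NAND 0 = 1
w2 = NOT w1 = NOT 1 = 0
w3 = NOT w2 = NOT 0 = 1
w4 = NOT w3 = NOT 1 = 0
w5 = in3 AND w4 = 0 AND 0 = 0
w6 = w5 NAND in1 = 0 NAND 1 = 1
w7 = NOT w6 = NOT 1 = 0
w8 = w7 OR w3 = 0 OR 1 = 1
w9 = NOT w8 = NOT 1 = 0
So w9 = 0.

in1=1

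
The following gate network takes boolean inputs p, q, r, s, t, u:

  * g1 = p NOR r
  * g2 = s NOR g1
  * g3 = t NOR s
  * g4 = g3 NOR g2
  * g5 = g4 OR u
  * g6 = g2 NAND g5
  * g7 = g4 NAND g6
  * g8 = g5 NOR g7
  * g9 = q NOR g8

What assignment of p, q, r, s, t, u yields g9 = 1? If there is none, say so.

g9 = q NOR g8 must be 1, so both q = 0 and g8 = 0.
g8 = g5 NOR g7 must be 0, so at least one of g5, g7 is 1.
Check with p=0, q=0, r=1, s=1, t=1, u=0:
g1 = p NOR r = 0 NOR 1 = 0
g2 = s NOR g1 = 1 NOR 0 = 0
g3 = t NOR s = 1 NOR 1 = 0
g4 = g3 NOR g2 = 0 NOR 0 = 1
g5 = g4 OR u = 1 OR 0 = 1
g6 = g2 NAND g5 = 0 NAND 1 = 1
g7 = g4 NAND g6 = 1 NAND 1 = 0
g8 = g5 NOR g7 = 1 NOR 0 = 0
g9 = q NOR g8 = 0 NOR 0 = 1
So g9 = 1 as required.

p=0, q=0, r=1, s=1, t=1, u=0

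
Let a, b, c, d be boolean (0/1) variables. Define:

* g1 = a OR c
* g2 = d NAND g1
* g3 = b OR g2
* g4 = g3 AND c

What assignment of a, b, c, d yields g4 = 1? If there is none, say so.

Check with a=0 b=1 c=1 d=1:
g1 = a OR c = 0 OR 1 = 1
g2 = d NAND g1 = 1 NAND 1 = 0
g3 = b OR g2 = 1 OR 0 = 1
g4 = g3 AND c = 1 AND 1 = 1
So g4 = 1 as required.

a=0 b=1 c=1 d=1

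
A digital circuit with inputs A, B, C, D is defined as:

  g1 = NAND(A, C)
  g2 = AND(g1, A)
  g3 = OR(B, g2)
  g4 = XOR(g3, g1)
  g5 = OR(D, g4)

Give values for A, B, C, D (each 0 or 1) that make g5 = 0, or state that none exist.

g5 = OR(D, g4) must be 0, so both D = 0 and g4 = 0.
g4 = XOR(g3, g1) must be 0, so g3 and g1 are equal.
Check with A=0 B=1 C=0 D=0:
g1 = NAND(A, C) = NAND(0, 0) = 1
g2 = AND(g1, A) = AND(1, 0) = 0
g3 = OR(B, g2) = OR(1, 0) = 1
g4 = XOR(g3, g1) = XOR(1, 1) = 0
g5 = OR(D, g4) = OR(0, 0) = 0
So g5 = 0 as required.

A=0 B=1 C=0 D=0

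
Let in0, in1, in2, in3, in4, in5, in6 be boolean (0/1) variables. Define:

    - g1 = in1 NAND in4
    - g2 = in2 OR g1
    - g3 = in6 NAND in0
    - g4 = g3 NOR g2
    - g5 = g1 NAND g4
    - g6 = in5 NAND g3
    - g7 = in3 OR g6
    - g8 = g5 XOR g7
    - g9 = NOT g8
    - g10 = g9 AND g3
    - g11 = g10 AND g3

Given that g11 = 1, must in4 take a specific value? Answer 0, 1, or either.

Both values of in4 occur among assignments with g11 = 1:
  in4=0: in0=0, in1=0, in2=0, in3=0, in4=0, in5=0, in6=0
  in4=1: in0=0, in1=0, in2=0, in3=0, in4=1, in5=0, in6=0

either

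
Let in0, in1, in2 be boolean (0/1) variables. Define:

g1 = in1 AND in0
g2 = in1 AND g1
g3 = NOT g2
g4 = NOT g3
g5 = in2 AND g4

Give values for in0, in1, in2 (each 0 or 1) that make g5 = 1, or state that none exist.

in0=1, in1=1, in2=1

g5 = in2 AND g4 must be 1, so both in2 = 1 and g4 = 1.
g4 = NOT g3 must be 1, so g3 = 0.
g3 = NOT g2 must be 0, so g2 = 1.
Check with in0=1, in1=1, in2=1:
g1 = in1 AND in0 = 1 AND 1 = 1
g2 = in1 AND g1 = 1 AND 1 = 1
g3 = NOT g2 = NOT 1 = 0
g4 = NOT g3 = NOT 0 = 1
g5 = in2 AND g4 = 1 AND 1 = 1
So g5 = 1 as required.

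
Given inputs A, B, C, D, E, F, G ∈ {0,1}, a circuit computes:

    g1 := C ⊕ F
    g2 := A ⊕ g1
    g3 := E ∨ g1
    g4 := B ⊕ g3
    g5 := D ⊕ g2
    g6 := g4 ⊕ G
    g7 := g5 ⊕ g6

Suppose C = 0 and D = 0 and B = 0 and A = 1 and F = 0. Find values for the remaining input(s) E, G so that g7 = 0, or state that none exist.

E=1, G=0

Check with C = 0 and D = 0 and B = 0 and A = 1 and F = 0 and E=1, G=0:
g1 = C ⊕ F = 0 ⊕ 0 = 0
g2 = A ⊕ g1 = 1 ⊕ 0 = 1
g3 = E ∨ g1 = 1 ∨ 0 = 1
g4 = B ⊕ g3 = 0 ⊕ 1 = 1
g5 = D ⊕ g2 = 0 ⊕ 1 = 1
g6 = g4 ⊕ G = 1 ⊕ 0 = 1
g7 = g5 ⊕ g6 = 1 ⊕ 1 = 0
So g7 = 0.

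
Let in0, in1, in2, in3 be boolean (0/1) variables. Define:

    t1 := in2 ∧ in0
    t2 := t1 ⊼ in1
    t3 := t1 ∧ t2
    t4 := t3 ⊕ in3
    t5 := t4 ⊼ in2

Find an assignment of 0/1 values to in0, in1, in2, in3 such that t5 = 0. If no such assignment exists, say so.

Check with in0=1, in1=0, in2=1, in3=0:
t1 = in2 ∧ in0 = 1 ∧ 1 = 1
t2 = t1 ⊼ in1 = 1 ⊼ 0 = 1
t3 = t1 ∧ t2 = 1 ∧ 1 = 1
t4 = t3 ⊕ in3 = 1 ⊕ 0 = 1
t5 = t4 ⊼ in2 = 1 ⊼ 1 = 0
So t5 = 0 as required.

in0=1, in1=0, in2=1, in3=0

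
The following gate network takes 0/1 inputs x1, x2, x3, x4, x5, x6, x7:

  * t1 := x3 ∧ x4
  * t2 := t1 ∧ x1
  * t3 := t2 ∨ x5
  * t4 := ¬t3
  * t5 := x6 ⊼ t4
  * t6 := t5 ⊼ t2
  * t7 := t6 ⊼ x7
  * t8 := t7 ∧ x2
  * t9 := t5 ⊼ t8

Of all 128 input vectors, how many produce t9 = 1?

t9 = t5 ⊼ t8 must be 1, so at least one of t5, t8 is 0.
Enumerating the 128 input combinations, 99 give t9 = 1 and 29 give t9 = 0.

99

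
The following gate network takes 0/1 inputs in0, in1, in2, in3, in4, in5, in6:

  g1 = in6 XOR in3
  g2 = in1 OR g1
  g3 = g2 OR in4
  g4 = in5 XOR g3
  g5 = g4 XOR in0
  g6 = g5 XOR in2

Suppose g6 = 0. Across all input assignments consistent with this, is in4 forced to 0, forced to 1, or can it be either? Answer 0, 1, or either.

either

Both values of in4 occur among assignments with g6 = 0:
  in4=0: in0=0, in1=0, in2=0, in3=0, in4=0, in5=0, in6=0
  in4=1: in0=0, in1=0, in2=0, in3=0, in4=1, in5=1, in6=0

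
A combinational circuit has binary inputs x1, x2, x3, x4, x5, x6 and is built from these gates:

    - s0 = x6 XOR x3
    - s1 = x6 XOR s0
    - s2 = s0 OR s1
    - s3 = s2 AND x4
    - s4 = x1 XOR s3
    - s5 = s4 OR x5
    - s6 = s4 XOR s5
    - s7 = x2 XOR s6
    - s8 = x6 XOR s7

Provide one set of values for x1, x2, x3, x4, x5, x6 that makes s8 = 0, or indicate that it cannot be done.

s8 = x6 XOR s7 must be 0, so x6 and s7 are equal.
Check with x1=1, x2=0, x3=0, x4=1, x5=0, x6=0:
s0 = x6 XOR x3 = 0 XOR 0 = 0
s1 = x6 XOR s0 = 0 XOR 0 = 0
s2 = s0 OR s1 = 0 OR 0 = 0
s3 = s2 AND x4 = 0 AND 1 = 0
s4 = x1 XOR s3 = 1 XOR 0 = 1
s5 = s4 OR x5 = 1 OR 0 = 1
s6 = s4 XOR s5 = 1 XOR 1 = 0
s7 = x2 XOR s6 = 0 XOR 0 = 0
s8 = x6 XOR s7 = 0 XOR 0 = 0
So s8 = 0 as required.

x1=1, x2=0, x3=0, x4=1, x5=0, x6=0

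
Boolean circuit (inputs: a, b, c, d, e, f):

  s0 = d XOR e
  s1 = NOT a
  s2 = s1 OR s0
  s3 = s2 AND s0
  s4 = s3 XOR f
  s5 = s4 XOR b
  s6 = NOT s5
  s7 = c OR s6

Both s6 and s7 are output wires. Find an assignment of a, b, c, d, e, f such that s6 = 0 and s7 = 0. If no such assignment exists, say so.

a=0, b=0, c=0, d=1, e=0, f=0

Check with a=0, b=0, c=0, d=1, e=0, f=0:
s0 = d XOR e = 1 XOR 0 = 1
s1 = NOT a = NOT 0 = 1
s2 = s1 OR s0 = 1 OR 1 = 1
s3 = s2 AND s0 = 1 AND 1 = 1
s4 = s3 XOR f = 1 XOR 0 = 1
s5 = s4 XOR b = 1 XOR 0 = 1
s6 = NOT s5 = NOT 1 = 0
s7 = c OR s6 = 0 OR 0 = 0
So s6 = 0 and s7 = 0.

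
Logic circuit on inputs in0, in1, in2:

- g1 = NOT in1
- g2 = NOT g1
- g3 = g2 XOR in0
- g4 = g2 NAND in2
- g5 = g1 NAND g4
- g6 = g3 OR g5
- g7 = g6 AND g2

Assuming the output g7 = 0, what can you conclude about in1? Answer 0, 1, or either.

0

g7 = g6 AND g2 must be 0, so at least one of g6, g2 is 0.
Every assignment with g7 = 0 has in1 = 0; there are 4 such assignment(s).
  in0=0, in1=0, in2=0
  in0=0, in1=0, in2=1
  in0=1, in1=0, in2=0
  in0=1, in1=0, in2=1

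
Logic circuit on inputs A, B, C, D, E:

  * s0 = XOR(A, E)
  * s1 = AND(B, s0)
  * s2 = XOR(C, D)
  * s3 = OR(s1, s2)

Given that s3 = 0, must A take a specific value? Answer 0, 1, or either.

either

Both values of A occur among assignments with s3 = 0:
  A=0: A=0, B=0, C=0, D=0, E=0
  A=1: A=1, B=0, C=0, D=0, E=0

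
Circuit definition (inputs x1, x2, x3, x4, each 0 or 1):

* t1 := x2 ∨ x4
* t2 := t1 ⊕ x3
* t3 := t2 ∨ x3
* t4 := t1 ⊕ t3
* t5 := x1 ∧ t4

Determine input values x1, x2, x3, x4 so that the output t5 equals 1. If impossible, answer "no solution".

Check with x1=1, x2=0, x3=1, x4=0:
t1 = x2 ∨ x4 = 0 ∨ 0 = 0
t2 = t1 ⊕ x3 = 0 ⊕ 1 = 1
t3 = t2 ∨ x3 = 1 ∨ 1 = 1
t4 = t1 ⊕ t3 = 0 ⊕ 1 = 1
t5 = x1 ∧ t4 = 1 ∧ 1 = 1
So t5 = 1 as required.

x1=1, x2=0, x3=1, x4=0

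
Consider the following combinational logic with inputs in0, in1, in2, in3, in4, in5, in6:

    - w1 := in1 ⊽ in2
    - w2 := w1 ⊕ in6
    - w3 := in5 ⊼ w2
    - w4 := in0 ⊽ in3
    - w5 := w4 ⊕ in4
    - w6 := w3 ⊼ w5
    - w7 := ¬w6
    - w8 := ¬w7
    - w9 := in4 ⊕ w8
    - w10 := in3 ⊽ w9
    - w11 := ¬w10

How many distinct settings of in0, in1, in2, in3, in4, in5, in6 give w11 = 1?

w11 = ¬w10 must be 1, so w10 = 0.
w10 = in3 ⊽ w9 must be 0, so at least one of in3, w9 is 1.
Enumerating the 128 input combinations, 96 give w11 = 1 and 32 give w11 = 0.

96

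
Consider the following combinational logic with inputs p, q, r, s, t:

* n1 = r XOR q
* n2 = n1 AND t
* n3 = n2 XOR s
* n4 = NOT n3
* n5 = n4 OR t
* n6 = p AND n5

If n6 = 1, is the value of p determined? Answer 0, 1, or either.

n6 = p AND n5 must be 1, so both p = 1 and n5 = 1.
n5 = n4 OR t must be 1, so at least one of n4, t is 1.
Every assignment with n6 = 1 has p = 1; there are 12 such assignment(s).

1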